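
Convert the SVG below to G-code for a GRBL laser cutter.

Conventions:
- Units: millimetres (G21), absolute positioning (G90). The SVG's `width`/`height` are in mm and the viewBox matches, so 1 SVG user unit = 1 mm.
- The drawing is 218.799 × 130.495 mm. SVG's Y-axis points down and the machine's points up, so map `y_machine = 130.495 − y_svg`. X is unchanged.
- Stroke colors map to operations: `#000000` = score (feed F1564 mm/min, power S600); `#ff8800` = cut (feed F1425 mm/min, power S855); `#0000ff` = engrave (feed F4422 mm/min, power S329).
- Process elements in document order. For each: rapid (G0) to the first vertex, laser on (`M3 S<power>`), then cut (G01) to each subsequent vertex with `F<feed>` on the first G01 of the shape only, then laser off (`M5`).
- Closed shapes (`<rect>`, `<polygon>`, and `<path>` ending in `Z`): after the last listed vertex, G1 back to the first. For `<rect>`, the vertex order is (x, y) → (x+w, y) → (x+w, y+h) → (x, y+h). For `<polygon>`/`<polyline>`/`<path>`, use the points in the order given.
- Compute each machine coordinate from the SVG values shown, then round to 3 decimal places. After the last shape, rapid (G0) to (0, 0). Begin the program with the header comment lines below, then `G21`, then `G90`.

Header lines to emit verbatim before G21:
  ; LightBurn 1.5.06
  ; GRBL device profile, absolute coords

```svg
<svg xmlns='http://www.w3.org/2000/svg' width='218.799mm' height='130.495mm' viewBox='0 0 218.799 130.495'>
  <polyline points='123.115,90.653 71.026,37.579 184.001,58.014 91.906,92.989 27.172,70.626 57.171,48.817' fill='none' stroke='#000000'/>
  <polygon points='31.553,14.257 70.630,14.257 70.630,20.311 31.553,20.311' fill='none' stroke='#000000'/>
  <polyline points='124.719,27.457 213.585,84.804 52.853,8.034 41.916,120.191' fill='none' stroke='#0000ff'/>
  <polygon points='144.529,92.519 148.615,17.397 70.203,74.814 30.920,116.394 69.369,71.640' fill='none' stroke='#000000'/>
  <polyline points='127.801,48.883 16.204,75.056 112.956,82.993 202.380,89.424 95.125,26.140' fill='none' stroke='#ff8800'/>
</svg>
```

; LightBurn 1.5.06
; GRBL device profile, absolute coords
G21
G90
G0 X123.115 Y39.842
M3 S600
G01 X71.026 Y92.916 F1564
G01 X184.001 Y72.481
G01 X91.906 Y37.506
G01 X27.172 Y59.869
G01 X57.171 Y81.678
M5
G0 X31.553 Y116.238
M3 S600
G01 X70.630 Y116.238 F1564
G01 X70.630 Y110.184
G01 X31.553 Y110.184
G01 X31.553 Y116.238
M5
G0 X124.719 Y103.038
M3 S329
G01 X213.585 Y45.691 F4422
G01 X52.853 Y122.461
G01 X41.916 Y10.304
M5
G0 X144.529 Y37.976
M3 S600
G01 X148.615 Y113.098 F1564
G01 X70.203 Y55.681
G01 X30.920 Y14.101
G01 X69.369 Y58.855
G01 X144.529 Y37.976
M5
G0 X127.801 Y81.612
M3 S855
G01 X16.204 Y55.439 F1425
G01 X112.956 Y47.502
G01 X202.380 Y41.071
G01 X95.125 Y104.355
M5
G0 X0.000 Y0.000

Since the viewBox matches the mm dimensions, user units are millimetres directly. The only transform is the Y-flip y_m = 130.495 − y_svg.

Shape 1 is a open polyline drawn with `<polyline>`. Its stroke #000000 means score at S600, F1564. After flipping Y the toolpath is (123.115,39.842) → (71.026,92.916) → (184.001,72.481) → (91.906,37.506) → (27.172,59.869) → (57.171,81.678).

Shape 2 is a rectangle drawn with `<polygon>`. Its stroke #000000 means score at S600, F1564. After flipping Y the toolpath is (31.553,116.238) → (70.630,116.238) → (70.630,110.184) → (31.553,110.184) → (31.553,116.238), returning to the start.

Shape 3 is a open polyline drawn with `<polyline>`. Its stroke #0000ff means engrave at S329, F4422. After flipping Y the toolpath is (124.719,103.038) → (213.585,45.691) → (52.853,122.461) → (41.916,10.304).

Shape 4 is a closed polygon drawn with `<polygon>`. Its stroke #000000 means score at S600, F1564. After flipping Y the toolpath is (144.529,37.976) → (148.615,113.098) → (70.203,55.681) → (30.920,14.101) → (69.369,58.855) → (144.529,37.976), returning to the start.

Shape 5 is a open polyline drawn with `<polyline>`. Its stroke #ff8800 means cut at S855, F1425. After flipping Y the toolpath is (127.801,81.612) → (16.204,55.439) → (112.956,47.502) → (202.380,41.071) → (95.125,104.355).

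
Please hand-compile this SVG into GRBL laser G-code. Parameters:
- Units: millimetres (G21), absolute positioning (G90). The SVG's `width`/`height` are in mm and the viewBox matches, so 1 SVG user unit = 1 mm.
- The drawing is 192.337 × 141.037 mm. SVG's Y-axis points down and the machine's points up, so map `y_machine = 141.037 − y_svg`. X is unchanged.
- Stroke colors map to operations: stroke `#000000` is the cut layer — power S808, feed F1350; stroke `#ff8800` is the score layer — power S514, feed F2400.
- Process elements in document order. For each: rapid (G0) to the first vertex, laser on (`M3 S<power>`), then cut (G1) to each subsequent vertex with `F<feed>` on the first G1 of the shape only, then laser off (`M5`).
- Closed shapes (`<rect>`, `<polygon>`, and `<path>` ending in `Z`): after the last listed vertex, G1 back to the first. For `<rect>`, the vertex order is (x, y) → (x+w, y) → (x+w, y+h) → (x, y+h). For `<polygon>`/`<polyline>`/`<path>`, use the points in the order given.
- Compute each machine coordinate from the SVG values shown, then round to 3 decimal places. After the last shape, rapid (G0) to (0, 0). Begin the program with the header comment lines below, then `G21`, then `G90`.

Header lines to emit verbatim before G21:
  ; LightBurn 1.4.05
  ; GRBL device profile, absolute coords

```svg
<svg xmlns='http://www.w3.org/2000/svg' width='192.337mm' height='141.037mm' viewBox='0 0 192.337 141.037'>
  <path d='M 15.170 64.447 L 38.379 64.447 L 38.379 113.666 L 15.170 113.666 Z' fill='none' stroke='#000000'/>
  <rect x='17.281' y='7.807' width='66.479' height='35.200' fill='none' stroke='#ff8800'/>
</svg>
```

viewBox `0 0 192.337 141.037` with mm width/height → 1 unit = 1 mm. Flip: y_m = 141.037 − y_svg.

**Shape 1** — `<path>` rectangle, stroke `#000000` → cut (S808, F1350). Machine vertices: (15.170,76.590) → (38.379,76.590) → (38.379,27.371) → (15.170,27.371) → (15.170,76.590). Closed: final G1 returns to the first vertex.

**Shape 2** — `<rect>` rectangle, stroke `#ff8800` → score (S514, F2400). Machine vertices: (17.281,133.230) → (83.760,133.230) → (83.760,98.030) → (17.281,98.030) → (17.281,133.230). Closed: final G1 returns to the first vertex.

; LightBurn 1.4.05
; GRBL device profile, absolute coords
G21
G90
G0 X15.170 Y76.590
M3 S808
G1 X38.379 Y76.590 F1350
G1 X38.379 Y27.371
G1 X15.170 Y27.371
G1 X15.170 Y76.590
M5
G0 X17.281 Y133.230
M3 S514
G1 X83.760 Y133.230 F2400
G1 X83.760 Y98.030
G1 X17.281 Y98.030
G1 X17.281 Y133.230
M5
G0 X0.000 Y0.000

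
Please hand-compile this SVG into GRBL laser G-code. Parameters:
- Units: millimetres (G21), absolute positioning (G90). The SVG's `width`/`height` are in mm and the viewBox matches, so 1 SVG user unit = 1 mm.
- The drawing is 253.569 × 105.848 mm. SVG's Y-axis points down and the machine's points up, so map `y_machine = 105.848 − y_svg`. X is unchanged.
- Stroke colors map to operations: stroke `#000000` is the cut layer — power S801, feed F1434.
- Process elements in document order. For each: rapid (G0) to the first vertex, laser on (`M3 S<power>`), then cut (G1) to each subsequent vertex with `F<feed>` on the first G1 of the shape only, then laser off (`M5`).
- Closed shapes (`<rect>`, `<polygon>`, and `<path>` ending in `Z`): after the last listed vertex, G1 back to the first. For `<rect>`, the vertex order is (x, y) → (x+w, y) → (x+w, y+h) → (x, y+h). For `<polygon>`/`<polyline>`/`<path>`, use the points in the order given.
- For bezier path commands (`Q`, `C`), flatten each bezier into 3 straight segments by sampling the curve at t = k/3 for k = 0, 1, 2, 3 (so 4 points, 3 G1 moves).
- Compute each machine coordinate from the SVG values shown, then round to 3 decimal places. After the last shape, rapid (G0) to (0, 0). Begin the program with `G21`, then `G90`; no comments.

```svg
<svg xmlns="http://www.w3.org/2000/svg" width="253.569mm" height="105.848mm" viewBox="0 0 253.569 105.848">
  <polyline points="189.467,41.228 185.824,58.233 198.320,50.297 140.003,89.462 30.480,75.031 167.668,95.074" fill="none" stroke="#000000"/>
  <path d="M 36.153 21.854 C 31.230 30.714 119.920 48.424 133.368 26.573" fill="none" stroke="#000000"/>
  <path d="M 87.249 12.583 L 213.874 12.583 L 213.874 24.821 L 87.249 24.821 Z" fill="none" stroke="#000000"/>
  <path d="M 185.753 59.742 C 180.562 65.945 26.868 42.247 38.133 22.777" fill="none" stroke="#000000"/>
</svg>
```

viewBox `0 0 253.569 105.848` with mm width/height → 1 unit = 1 mm. Flip: y_m = 105.848 − y_svg.

**Shape 1** — `<polyline>` open polyline, stroke `#000000` → cut (S801, F1434). Machine vertices: (189.467,64.620) → (185.824,47.615) → (198.320,55.551) → (140.003,16.386) → (30.480,30.817) → (167.668,10.774). Open path.

**Shape 2** — `<path>` cubic bezier, stroke `#000000` → cut (S801, F1434). Control points (SVG): P0=(36.153,21.854), P1=(31.230,30.714), P2=(119.920,48.424), P3=(133.368,26.573); sampled at t=k/3. Machine vertices: (36.153,83.994) → (56.180,73.977) → (101.093,68.818) → (133.368,79.275). Open path.

**Shape 3** — `<path>` rectangle, stroke `#000000` → cut (S801, F1434). Machine vertices: (87.249,93.265) → (213.874,93.265) → (213.874,81.027) → (87.249,81.027) → (87.249,93.265). Closed: final G1 returns to the first vertex.

**Shape 4** — `<path>` cubic bezier, stroke `#000000` → cut (S801, F1434). Control points (SVG): P0=(185.753,59.742), P1=(180.562,65.945), P2=(26.868,42.247), P3=(38.133,22.777); sampled at t=k/3. Machine vertices: (185.753,46.106) → (142.671,48.606) → (70.245,63.456) → (38.133,83.071). Open path.

G21
G90
G0 X189.467 Y64.620
M3 S801
G1 X185.824 Y47.615 F1434
G1 X198.320 Y55.551
G1 X140.003 Y16.386
G1 X30.480 Y30.817
G1 X167.668 Y10.774
M5
G0 X36.153 Y83.994
M3 S801
G1 X56.180 Y73.977 F1434
G1 X101.093 Y68.818
G1 X133.368 Y79.275
M5
G0 X87.249 Y93.265
M3 S801
G1 X213.874 Y93.265 F1434
G1 X213.874 Y81.027
G1 X87.249 Y81.027
G1 X87.249 Y93.265
M5
G0 X185.753 Y46.106
M3 S801
G1 X142.671 Y48.606 F1434
G1 X70.245 Y63.456
G1 X38.133 Y83.071
M5
G0 X0.000 Y0.000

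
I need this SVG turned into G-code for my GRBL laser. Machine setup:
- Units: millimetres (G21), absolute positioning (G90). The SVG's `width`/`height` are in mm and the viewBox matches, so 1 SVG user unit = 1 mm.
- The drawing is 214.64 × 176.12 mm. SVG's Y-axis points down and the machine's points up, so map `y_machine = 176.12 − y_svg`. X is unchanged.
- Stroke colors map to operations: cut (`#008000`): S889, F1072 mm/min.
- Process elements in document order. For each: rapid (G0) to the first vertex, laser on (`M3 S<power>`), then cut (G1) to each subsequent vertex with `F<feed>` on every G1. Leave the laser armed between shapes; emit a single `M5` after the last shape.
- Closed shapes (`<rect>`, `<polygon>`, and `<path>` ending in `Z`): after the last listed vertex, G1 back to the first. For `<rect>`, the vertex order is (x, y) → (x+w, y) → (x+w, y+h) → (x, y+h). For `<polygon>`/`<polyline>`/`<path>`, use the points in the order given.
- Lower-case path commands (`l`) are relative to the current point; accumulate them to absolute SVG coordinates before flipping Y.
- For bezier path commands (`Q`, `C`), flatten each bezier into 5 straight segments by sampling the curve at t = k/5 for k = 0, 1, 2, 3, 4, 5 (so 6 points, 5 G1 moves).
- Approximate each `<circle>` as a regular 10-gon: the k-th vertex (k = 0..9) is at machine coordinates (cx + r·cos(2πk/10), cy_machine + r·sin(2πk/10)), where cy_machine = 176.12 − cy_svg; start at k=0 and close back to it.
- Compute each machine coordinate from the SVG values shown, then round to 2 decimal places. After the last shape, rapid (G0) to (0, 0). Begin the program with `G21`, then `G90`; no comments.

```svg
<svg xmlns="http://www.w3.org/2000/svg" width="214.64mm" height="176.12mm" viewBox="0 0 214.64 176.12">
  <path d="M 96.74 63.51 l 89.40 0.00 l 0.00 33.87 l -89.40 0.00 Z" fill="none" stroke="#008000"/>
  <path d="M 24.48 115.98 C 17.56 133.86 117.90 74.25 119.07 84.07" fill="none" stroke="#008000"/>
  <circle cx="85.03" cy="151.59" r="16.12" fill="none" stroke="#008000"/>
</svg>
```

G21
G90
G0 X96.74 Y112.61
M3 S889
G1 X186.14 Y112.61 F1072
G1 X186.14 Y78.74 F1072
G1 X96.74 Y78.74 F1072
G1 X96.74 Y112.61 F1072
G0 X24.48 Y60.14
M3 S889
G1 X31.55 Y57.54 F1072
G1 X54.45 Y66.48 F1072
G1 X83.28 Y79.91 F1072
G1 X108.12 Y90.79 F1072
G1 X119.07 Y92.05 F1072
G0 X101.15 Y24.53
M3 S889
G1 X98.07 Y34.01 F1072
G1 X90.01 Y39.86 F1072
G1 X80.05 Y39.86 F1072
G1 X71.99 Y34.01 F1072
G1 X68.91 Y24.53 F1072
G1 X71.99 Y15.05 F1072
G1 X80.05 Y9.20 F1072
G1 X90.01 Y9.20 F1072
G1 X98.07 Y15.05 F1072
G1 X101.15 Y24.53 F1072
M5
G0 X0.00 Y0.00

viewBox `0 0 214.64 176.12` with mm width/height → 1 unit = 1 mm. Flip: y_m = 176.12 − y_svg.

**Shape 1** — `<path>` rectangle, stroke `#008000` → cut (S889, F1072). Machine vertices: (96.74,112.61) → (186.14,112.61) → (186.14,78.74) → (96.74,78.74) → (96.74,112.61). Closed: final G1 returns to the first vertex.

**Shape 2** — `<path>` cubic bezier, stroke `#008000` → cut (S889, F1072). Control points (SVG): P0=(24.48,115.98), P1=(17.56,133.86), P2=(117.90,74.25), P3=(119.07,84.07); sampled at t=k/5. Machine vertices: (24.48,60.14) → (31.55,57.54) → (54.45,66.48) → (83.28,79.91) → (108.12,90.79) → (119.07,92.05). Open path.

**Shape 3** — `<circle>` circle, stroke `#008000` → cut (S889, F1072). Machine vertices: (101.15,24.53) → (98.07,34.01) → (90.01,39.86) → (80.05,39.86) → (71.99,34.01) → (68.91,24.53) → (71.99,15.05) → (80.05,9.20) → (90.01,9.20) → (98.07,15.05) → (101.15,24.53). Closed: final G1 returns to the first vertex.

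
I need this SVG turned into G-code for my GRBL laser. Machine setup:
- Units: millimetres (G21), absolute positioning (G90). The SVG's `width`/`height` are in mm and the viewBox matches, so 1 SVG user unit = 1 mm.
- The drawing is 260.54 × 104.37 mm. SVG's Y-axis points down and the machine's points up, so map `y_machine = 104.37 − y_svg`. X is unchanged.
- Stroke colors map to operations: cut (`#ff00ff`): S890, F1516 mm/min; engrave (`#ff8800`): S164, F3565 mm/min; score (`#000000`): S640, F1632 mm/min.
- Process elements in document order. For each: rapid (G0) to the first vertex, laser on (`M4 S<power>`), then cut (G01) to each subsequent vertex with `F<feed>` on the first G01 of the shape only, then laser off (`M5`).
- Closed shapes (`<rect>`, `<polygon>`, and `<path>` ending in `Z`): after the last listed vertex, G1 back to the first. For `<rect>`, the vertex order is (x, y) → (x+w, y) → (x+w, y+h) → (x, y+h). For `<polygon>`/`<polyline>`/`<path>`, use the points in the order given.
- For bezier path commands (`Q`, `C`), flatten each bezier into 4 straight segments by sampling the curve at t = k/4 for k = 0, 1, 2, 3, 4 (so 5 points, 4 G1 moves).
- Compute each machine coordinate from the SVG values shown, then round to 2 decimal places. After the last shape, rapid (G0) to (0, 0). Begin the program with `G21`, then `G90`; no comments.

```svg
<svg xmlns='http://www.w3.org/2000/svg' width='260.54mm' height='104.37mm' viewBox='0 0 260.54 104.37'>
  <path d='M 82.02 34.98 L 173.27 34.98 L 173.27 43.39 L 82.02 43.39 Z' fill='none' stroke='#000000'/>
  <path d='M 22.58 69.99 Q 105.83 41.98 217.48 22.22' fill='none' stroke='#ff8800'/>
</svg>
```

G21
G90
G0 X82.02 Y69.39
M4 S640
G01 X173.27 Y69.39 F1632
G01 X173.27 Y60.98
G01 X82.02 Y60.98
G01 X82.02 Y69.39
M5
G0 X22.58 Y34.38
M4 S164
G01 X65.98 Y47.87 F3565
G01 X112.93 Y60.33
G01 X163.43 Y71.75
G01 X217.48 Y82.15
M5
G0 X0.00 Y0.00

Since the viewBox matches the mm dimensions, user units are millimetres directly. The only transform is the Y-flip y_m = 104.37 − y_svg.

Shape 1 is a rectangle drawn with `<path>`. Its stroke #000000 means score at S640, F1632. After flipping Y the toolpath is (82.02,69.39) → (173.27,69.39) → (173.27,60.98) → (82.02,60.98) → (82.02,69.39), returning to the start.

Shape 2 is a quadratic bezier drawn with `<path>`. Its stroke #ff8800 means engrave at S164, F3565. After flipping Y the toolpath is (22.58,34.38) → (65.98,47.87) → (112.93,60.33) → (163.43,71.75) → (217.48,82.15).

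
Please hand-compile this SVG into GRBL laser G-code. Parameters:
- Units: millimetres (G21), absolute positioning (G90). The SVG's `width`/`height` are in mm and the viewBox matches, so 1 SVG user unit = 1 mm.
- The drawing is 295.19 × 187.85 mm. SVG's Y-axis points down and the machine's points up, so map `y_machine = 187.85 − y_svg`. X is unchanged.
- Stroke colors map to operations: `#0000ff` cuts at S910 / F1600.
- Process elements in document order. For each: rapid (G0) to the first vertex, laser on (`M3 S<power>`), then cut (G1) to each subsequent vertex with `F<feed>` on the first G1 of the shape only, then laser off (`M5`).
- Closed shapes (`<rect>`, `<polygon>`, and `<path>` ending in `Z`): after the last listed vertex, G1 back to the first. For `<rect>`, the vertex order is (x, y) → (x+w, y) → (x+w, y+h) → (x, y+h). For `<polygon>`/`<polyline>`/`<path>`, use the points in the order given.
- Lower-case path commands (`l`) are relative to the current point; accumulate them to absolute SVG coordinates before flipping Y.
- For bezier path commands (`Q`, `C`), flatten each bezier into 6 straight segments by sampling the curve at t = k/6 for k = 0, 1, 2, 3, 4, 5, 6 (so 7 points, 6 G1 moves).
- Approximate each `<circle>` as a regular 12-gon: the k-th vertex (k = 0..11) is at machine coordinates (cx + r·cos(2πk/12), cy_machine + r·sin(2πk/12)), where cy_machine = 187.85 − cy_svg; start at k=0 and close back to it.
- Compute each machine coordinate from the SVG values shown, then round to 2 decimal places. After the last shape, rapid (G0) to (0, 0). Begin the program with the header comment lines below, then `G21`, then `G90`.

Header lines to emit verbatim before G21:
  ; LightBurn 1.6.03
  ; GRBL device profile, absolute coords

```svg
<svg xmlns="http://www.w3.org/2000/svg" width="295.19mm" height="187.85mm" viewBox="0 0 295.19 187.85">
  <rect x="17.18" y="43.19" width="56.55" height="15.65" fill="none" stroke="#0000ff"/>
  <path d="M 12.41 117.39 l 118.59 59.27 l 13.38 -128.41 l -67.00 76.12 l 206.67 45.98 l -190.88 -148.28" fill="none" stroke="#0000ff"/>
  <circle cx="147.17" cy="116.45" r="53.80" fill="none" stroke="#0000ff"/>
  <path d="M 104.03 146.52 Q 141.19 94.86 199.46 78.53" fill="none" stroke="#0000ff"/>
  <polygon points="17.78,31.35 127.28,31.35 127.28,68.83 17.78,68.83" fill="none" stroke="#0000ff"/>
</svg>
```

1 u = 1 mm; y_m = 187.85 − y.

[1] `<rect>` rectangle, #0000ff→cut S910 F1600: (17.18,144.66) → (73.73,144.66) → (73.73,129.01) → (17.18,129.01) → (17.18,144.66) (closed)

[2] `<path>` open polyline, #0000ff→cut S910 F1600: (12.41,70.46) → (131.00,11.19) → (144.38,139.60) → (77.38,63.48) → (284.05,17.50) → (93.17,165.78)

[3] `<circle>` circle, #0000ff→cut S910 F1600: (200.97,71.40) → (193.76,98.30) → (174.07,117.99) → (147.17,125.20) → (120.27,117.99) → (100.58,98.30) → (93.37,71.40) → (100.58,44.50) → (120.27,24.81) → (147.17,17.60) → (174.07,24.81) → (193.76,44.50) → (200.97,71.40) (closed)

[4] `<path>` quadratic bezier, #0000ff→cut S910 F1600: (104.03,41.33) → (117.00,57.57) → (131.15,71.84) → (146.47,84.16) → (162.96,94.51) → (180.62,102.90) → (199.46,109.32)

[5] `<polygon>` rectangle, #0000ff→cut S910 F1600: (17.78,156.50) → (127.28,156.50) → (127.28,119.02) → (17.78,119.02) → (17.78,156.50) (closed)

; LightBurn 1.6.03
; GRBL device profile, absolute coords
G21
G90
G0 X17.18 Y144.66
M3 S910
G1 X73.73 Y144.66 F1600
G1 X73.73 Y129.01
G1 X17.18 Y129.01
G1 X17.18 Y144.66
M5
G0 X12.41 Y70.46
M3 S910
G1 X131.00 Y11.19 F1600
G1 X144.38 Y139.60
G1 X77.38 Y63.48
G1 X284.05 Y17.50
G1 X93.17 Y165.78
M5
G0 X200.97 Y71.40
M3 S910
G1 X193.76 Y98.30 F1600
G1 X174.07 Y117.99
G1 X147.17 Y125.20
G1 X120.27 Y117.99
G1 X100.58 Y98.30
G1 X93.37 Y71.40
G1 X100.58 Y44.50
G1 X120.27 Y24.81
G1 X147.17 Y17.60
G1 X174.07 Y24.81
G1 X193.76 Y44.50
G1 X200.97 Y71.40
M5
G0 X104.03 Y41.33
M3 S910
G1 X117.00 Y57.57 F1600
G1 X131.15 Y71.84
G1 X146.47 Y84.16
G1 X162.96 Y94.51
G1 X180.62 Y102.90
G1 X199.46 Y109.32
M5
G0 X17.78 Y156.50
M3 S910
G1 X127.28 Y156.50 F1600
G1 X127.28 Y119.02
G1 X17.78 Y119.02
G1 X17.78 Y156.50
M5
G0 X0.00 Y0.00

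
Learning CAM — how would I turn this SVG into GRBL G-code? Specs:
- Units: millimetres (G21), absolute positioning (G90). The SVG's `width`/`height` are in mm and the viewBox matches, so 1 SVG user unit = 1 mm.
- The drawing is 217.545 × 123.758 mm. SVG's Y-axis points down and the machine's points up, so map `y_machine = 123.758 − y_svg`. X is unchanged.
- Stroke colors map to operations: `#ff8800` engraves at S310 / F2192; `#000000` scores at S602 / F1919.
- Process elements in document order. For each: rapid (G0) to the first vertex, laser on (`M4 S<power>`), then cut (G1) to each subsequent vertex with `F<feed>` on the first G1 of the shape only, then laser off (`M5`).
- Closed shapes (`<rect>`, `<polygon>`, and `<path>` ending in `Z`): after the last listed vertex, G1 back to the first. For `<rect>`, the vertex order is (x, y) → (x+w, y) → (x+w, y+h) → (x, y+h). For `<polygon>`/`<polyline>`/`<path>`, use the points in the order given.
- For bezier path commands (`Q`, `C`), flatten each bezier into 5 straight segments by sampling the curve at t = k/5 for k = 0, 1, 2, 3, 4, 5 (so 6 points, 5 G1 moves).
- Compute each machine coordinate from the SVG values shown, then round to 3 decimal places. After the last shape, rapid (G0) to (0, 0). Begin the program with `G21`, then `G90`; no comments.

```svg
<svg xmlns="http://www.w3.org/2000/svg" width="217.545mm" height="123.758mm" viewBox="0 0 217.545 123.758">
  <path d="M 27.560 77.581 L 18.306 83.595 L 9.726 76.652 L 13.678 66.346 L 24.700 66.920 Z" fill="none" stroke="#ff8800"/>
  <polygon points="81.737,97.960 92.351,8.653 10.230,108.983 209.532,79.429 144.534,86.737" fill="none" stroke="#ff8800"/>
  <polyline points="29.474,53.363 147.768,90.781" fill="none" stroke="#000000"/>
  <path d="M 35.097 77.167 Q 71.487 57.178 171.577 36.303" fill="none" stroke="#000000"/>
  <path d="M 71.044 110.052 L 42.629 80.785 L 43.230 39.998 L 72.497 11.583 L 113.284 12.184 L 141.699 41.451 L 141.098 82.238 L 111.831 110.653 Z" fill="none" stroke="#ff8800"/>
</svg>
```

G21
G90
G0 X27.560 Y46.177
M4 S310
G1 X18.306 Y40.163 F2192
G1 X9.726 Y47.106
G1 X13.678 Y57.412
G1 X24.700 Y56.838
G1 X27.560 Y46.177
M5
G0 X81.737 Y25.798
M4 S310
G1 X92.351 Y115.105 F2192
G1 X10.230 Y14.775
G1 X209.532 Y44.329
G1 X144.534 Y37.021
G1 X81.737 Y25.798
M5
G0 X29.474 Y70.395
M4 S602
G1 X147.768 Y32.977 F1919
M5
G0 X35.097 Y46.591
M4 S602
G1 X52.201 Y54.622 F1919
G1 X74.401 Y62.724
G1 X101.697 Y70.897
G1 X134.089 Y79.140
G1 X171.577 Y87.455
M5
G0 X71.044 Y13.706
M4 S310
G1 X42.629 Y42.973 F2192
G1 X43.230 Y83.760
G1 X72.497 Y112.175
G1 X113.284 Y111.574
G1 X141.699 Y82.307
G1 X141.098 Y41.520
G1 X111.831 Y13.105
G1 X71.044 Y13.706
M5
G0 X0.000 Y0.000

viewBox `0 0 217.545 123.758` with mm width/height → 1 unit = 1 mm. Flip: y_m = 123.758 − y_svg.

**Shape 1** — `<path>` regular polygon, stroke `#ff8800` → engrave (S310, F2192). Machine vertices: (27.560,46.177) → (18.306,40.163) → (9.726,47.106) → (13.678,57.412) → (24.700,56.838) → (27.560,46.177). Closed: final G1 returns to the first vertex.

**Shape 2** — `<polygon>` closed polygon, stroke `#ff8800` → engrave (S310, F2192). Machine vertices: (81.737,25.798) → (92.351,115.105) → (10.230,14.775) → (209.532,44.329) → (144.534,37.021) → (81.737,25.798). Closed: final G1 returns to the first vertex.

**Shape 3** — `<polyline>` line segment, stroke `#000000` → score (S602, F1919). Machine vertices: (29.474,70.395) → (147.768,32.977). Open path.

**Shape 4** — `<path>` quadratic bezier, stroke `#000000` → score (S602, F1919). Control points (SVG): P0=(35.097,77.167), P1=(71.487,57.178), P2=(171.577,36.303); sampled at t=k/5. Machine vertices: (35.097,46.591) → (52.201,54.622) → (74.401,62.724) → (101.697,70.897) → (134.089,79.140) → (171.577,87.455). Open path.

**Shape 5** — `<path>` regular polygon, stroke `#ff8800` → engrave (S310, F2192). Machine vertices: (71.044,13.706) → (42.629,42.973) → (43.230,83.760) → (72.497,112.175) → (113.284,111.574) → (141.699,82.307) → (141.098,41.520) → (111.831,13.105) → (71.044,13.706). Closed: final G1 returns to the first vertex.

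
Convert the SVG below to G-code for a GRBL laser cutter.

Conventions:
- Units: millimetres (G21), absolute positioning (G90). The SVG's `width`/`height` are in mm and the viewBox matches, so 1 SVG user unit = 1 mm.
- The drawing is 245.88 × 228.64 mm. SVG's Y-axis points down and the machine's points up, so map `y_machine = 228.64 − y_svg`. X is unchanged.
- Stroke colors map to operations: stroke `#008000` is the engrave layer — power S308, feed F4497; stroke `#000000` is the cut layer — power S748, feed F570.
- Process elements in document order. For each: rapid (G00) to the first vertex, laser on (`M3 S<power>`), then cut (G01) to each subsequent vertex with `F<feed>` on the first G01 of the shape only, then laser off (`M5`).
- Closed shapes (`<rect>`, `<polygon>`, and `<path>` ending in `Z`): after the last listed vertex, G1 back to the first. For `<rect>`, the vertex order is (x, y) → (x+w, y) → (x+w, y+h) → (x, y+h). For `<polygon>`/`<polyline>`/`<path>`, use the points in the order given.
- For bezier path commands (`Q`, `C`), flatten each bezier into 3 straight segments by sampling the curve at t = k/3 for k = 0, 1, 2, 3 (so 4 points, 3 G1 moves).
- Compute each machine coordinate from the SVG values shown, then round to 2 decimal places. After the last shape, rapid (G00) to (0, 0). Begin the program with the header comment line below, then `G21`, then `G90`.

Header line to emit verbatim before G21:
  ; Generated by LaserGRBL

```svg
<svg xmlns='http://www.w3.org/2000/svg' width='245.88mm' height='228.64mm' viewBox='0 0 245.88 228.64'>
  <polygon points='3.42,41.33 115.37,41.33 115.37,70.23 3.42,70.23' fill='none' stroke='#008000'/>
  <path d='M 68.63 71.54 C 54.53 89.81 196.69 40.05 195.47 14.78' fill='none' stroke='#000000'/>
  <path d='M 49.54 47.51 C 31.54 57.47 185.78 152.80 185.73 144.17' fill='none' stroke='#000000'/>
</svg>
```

1 u = 1 mm; y_m = 228.64 − y.

[1] `<polygon>` rectangle, #008000→engrave S308 F4497: (3.42,187.31) → (115.37,187.31) → (115.37,158.41) → (3.42,158.41) → (3.42,187.31) (closed)

[2] `<path>` cubic bezier, #000000→cut S748 F570: (68.63,157.10) → (95.52,158.08) → (159.99,183.85) → (195.47,213.86)

[3] `<path>` cubic bezier, #000000→cut S748 F570: (49.54,181.13) → (76.86,149.73) → (146.44,103.48) → (185.73,84.47)

; Generated by LaserGRBL
G21
G90
G00 X3.42 Y187.31
M3 S308
G01 X115.37 Y187.31 F4497
G01 X115.37 Y158.41
G01 X3.42 Y158.41
G01 X3.42 Y187.31
M5
G00 X68.63 Y157.10
M3 S748
G01 X95.52 Y158.08 F570
G01 X159.99 Y183.85
G01 X195.47 Y213.86
M5
G00 X49.54 Y181.13
M3 S748
G01 X76.86 Y149.73 F570
G01 X146.44 Y103.48
G01 X185.73 Y84.47
M5
G00 X0.00 Y0.00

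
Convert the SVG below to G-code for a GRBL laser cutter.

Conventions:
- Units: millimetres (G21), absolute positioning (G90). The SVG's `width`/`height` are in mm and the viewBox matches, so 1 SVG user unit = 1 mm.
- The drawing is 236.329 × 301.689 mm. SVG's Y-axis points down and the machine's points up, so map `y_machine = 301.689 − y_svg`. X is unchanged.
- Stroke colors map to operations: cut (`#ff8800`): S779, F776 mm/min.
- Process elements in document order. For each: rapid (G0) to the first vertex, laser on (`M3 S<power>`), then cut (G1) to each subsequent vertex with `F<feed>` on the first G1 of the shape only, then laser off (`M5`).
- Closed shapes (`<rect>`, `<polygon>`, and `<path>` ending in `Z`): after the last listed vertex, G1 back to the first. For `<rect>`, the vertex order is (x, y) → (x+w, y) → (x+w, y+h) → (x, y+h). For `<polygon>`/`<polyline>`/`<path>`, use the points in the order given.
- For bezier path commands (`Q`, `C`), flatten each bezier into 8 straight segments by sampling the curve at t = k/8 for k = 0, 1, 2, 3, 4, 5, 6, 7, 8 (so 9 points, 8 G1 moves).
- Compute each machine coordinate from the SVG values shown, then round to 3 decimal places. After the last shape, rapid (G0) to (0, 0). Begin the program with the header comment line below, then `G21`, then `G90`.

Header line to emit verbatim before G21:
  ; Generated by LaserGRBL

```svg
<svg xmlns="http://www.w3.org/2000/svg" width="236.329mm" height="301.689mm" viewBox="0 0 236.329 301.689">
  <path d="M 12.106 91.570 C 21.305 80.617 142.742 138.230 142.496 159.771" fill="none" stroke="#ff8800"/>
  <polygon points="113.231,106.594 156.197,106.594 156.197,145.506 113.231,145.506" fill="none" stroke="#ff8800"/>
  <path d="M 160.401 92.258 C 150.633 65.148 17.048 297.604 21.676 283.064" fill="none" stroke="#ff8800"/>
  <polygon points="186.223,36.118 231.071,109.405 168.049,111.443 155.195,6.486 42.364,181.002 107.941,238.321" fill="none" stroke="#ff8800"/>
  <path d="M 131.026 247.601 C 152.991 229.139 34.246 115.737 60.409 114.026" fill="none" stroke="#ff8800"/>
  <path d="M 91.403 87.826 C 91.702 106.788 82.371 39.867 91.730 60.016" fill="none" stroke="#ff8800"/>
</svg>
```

; Generated by LaserGRBL
G21
G90
G0 X12.106 Y210.119
M3 S779
G1 X20.360 Y211.217 F776
G1 X36.395 Y207.113
G1 X57.470 Y199.033
G1 X80.843 Y188.204
G1 X103.773 Y175.851
G1 X123.520 Y163.202
G1 X137.341 Y151.482
G1 X142.496 Y141.918
M5
G0 X113.231 Y195.095
M3 S779
G1 X156.197 Y195.095 F776
G1 X156.197 Y156.183
G1 X113.231 Y156.183
G1 X113.231 Y195.095
M5
G0 X160.401 Y209.431
M3 S779
G1 X151.446 Y208.419 F776
G1 X133.954 Y189.010
G1 X110.995 Y157.139
G1 X85.640 Y118.742
G1 X60.960 Y79.756
G1 X40.026 Y46.117
G1 X25.907 Y23.761
G1 X21.676 Y18.625
M5
G0 X186.223 Y265.571
M3 S779
G1 X231.071 Y192.284 F776
G1 X168.049 Y190.246
G1 X155.195 Y295.203
G1 X42.364 Y120.687
G1 X107.941 Y63.368
G1 X186.223 Y265.571
M5
G0 X131.026 Y54.088
M3 S779
G1 X133.225 Y65.058 F776
G1 X125.579 Y82.507
G1 X111.436 Y104.014
G1 X94.143 Y127.157
G1 X77.047 Y149.515
G1 X63.494 Y168.666
G1 X56.833 Y182.189
G1 X60.409 Y187.663
M5
G0 X91.403 Y213.863
M3 S779
G1 X91.119 Y210.440 F776
G1 X90.264 Y213.042
G1 X89.170 Y219.642
G1 X88.169 Y228.213
G1 X87.593 Y236.729
G1 X87.773 Y243.162
G1 X89.041 Y245.485
G1 X91.730 Y241.673
M5
G0 X0.000 Y0.000

Since the viewBox matches the mm dimensions, user units are millimetres directly. The only transform is the Y-flip y_m = 301.689 − y_svg.

Shape 1 is a cubic bezier drawn with `<path>`. Its stroke #ff8800 means cut at S779, F776. After flipping Y the toolpath is (12.106,210.119) → (20.360,211.217) → (36.395,207.113) → (57.470,199.033) → (80.843,188.204) → (103.773,175.851) → (123.520,163.202) → (137.341,151.482) → (142.496,141.918).

Shape 2 is a rectangle drawn with `<polygon>`. Its stroke #ff8800 means cut at S779, F776. After flipping Y the toolpath is (113.231,195.095) → (156.197,195.095) → (156.197,156.183) → (113.231,156.183) → (113.231,195.095), returning to the start.

Shape 3 is a cubic bezier drawn with `<path>`. Its stroke #ff8800 means cut at S779, F776. After flipping Y the toolpath is (160.401,209.431) → (151.446,208.419) → (133.954,189.010) → (110.995,157.139) → (85.640,118.742) → (60.960,79.756) → (40.026,46.117) → (25.907,23.761) → (21.676,18.625).

Shape 4 is a closed polygon drawn with `<polygon>`. Its stroke #ff8800 means cut at S779, F776. After flipping Y the toolpath is (186.223,265.571) → (231.071,192.284) → (168.049,190.246) → (155.195,295.203) → (42.364,120.687) → (107.941,63.368) → (186.223,265.571), returning to the start.

Shape 5 is a cubic bezier drawn with `<path>`. Its stroke #ff8800 means cut at S779, F776. After flipping Y the toolpath is (131.026,54.088) → (133.225,65.058) → (125.579,82.507) → (111.436,104.014) → (94.143,127.157) → (77.047,149.515) → (63.494,168.666) → (56.833,182.189) → (60.409,187.663).

Shape 6 is a cubic bezier drawn with `<path>`. Its stroke #ff8800 means cut at S779, F776. After flipping Y the toolpath is (91.403,213.863) → (91.119,210.440) → (90.264,213.042) → (89.170,219.642) → (88.169,228.213) → (87.593,236.729) → (87.773,243.162) → (89.041,245.485) → (91.730,241.673).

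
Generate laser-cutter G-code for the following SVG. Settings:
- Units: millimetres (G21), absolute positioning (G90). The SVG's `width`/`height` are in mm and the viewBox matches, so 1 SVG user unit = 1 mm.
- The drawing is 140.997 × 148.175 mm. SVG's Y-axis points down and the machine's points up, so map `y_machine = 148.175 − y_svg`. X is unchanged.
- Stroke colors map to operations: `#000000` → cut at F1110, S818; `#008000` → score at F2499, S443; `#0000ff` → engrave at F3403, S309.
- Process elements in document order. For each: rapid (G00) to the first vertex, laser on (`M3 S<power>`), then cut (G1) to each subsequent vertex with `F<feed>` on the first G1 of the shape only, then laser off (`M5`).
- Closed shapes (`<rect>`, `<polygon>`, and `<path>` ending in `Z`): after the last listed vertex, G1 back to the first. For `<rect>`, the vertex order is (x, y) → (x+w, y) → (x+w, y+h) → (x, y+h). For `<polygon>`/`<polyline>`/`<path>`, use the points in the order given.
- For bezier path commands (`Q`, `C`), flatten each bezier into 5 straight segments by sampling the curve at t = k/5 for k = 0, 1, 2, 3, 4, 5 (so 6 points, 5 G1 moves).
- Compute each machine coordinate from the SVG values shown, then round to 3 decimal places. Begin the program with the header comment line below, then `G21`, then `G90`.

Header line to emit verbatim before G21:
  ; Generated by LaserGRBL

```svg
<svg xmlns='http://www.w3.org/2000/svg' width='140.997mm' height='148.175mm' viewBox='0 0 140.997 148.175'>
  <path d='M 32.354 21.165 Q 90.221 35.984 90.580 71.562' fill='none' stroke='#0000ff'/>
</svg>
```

; Generated by LaserGRBL
G21
G90
G00 X32.354 Y127.010
M3 S309
G1 X53.200 Y120.252 F3403
G1 X69.446 Y111.833
G1 X81.092 Y101.754
G1 X88.136 Y90.014
G1 X90.580 Y76.613
M5

1 u = 1 mm; y_m = 148.175 − y.

[1] `<path>` quadratic bezier, #0000ff→engrave S309 F3403: (32.354,127.010) → (53.200,120.252) → (69.446,111.833) → (81.092,101.754) → (88.136,90.014) → (90.580,76.613)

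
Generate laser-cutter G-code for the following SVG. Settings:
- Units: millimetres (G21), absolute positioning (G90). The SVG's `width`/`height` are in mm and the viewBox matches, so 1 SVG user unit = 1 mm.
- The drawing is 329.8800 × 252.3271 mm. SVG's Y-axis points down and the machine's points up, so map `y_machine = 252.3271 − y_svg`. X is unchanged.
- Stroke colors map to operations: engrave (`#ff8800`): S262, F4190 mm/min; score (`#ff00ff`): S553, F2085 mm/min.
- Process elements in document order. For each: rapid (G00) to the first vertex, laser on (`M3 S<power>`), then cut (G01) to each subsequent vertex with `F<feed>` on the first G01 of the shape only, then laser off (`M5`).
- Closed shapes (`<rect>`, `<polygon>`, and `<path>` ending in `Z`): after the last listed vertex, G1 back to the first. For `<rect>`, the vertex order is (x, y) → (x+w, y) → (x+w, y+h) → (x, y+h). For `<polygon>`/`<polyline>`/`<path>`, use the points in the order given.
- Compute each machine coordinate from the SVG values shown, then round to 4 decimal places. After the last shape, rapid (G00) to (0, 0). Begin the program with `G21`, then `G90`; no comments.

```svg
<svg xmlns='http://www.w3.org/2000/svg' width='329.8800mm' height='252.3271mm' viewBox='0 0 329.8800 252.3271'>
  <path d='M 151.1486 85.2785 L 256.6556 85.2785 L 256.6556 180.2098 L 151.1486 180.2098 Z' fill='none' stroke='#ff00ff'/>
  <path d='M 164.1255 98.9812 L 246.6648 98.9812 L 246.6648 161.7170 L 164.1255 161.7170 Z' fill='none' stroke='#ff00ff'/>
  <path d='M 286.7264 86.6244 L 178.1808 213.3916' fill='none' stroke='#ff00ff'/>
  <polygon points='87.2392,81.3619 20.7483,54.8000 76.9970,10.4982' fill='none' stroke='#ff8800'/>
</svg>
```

1 u = 1 mm; y_m = 252.3271 − y.

[1] `<path>` rectangle, #ff00ff→score S553 F2085: (151.1486,167.0486) → (256.6556,167.0486) → (256.6556,72.1173) → (151.1486,72.1173) → (151.1486,167.0486) (closed)

[2] `<path>` rectangle, #ff00ff→score S553 F2085: (164.1255,153.3459) → (246.6648,153.3459) → (246.6648,90.6101) → (164.1255,90.6101) → (164.1255,153.3459) (closed)

[3] `<path>` line segment, #ff00ff→score S553 F2085: (286.7264,165.7027) → (178.1808,38.9355)

[4] `<polygon>` regular polygon, #ff8800→engrave S262 F4190: (87.2392,170.9652) → (20.7483,197.5271) → (76.9970,241.8289) → (87.2392,170.9652) (closed)

G21
G90
G00 X151.1486 Y167.0486
M3 S553
G01 X256.6556 Y167.0486 F2085
G01 X256.6556 Y72.1173
G01 X151.1486 Y72.1173
G01 X151.1486 Y167.0486
M5
G00 X164.1255 Y153.3459
M3 S553
G01 X246.6648 Y153.3459 F2085
G01 X246.6648 Y90.6101
G01 X164.1255 Y90.6101
G01 X164.1255 Y153.3459
M5
G00 X286.7264 Y165.7027
M3 S553
G01 X178.1808 Y38.9355 F2085
M5
G00 X87.2392 Y170.9652
M3 S262
G01 X20.7483 Y197.5271 F4190
G01 X76.9970 Y241.8289
G01 X87.2392 Y170.9652
M5
G00 X0.0000 Y0.0000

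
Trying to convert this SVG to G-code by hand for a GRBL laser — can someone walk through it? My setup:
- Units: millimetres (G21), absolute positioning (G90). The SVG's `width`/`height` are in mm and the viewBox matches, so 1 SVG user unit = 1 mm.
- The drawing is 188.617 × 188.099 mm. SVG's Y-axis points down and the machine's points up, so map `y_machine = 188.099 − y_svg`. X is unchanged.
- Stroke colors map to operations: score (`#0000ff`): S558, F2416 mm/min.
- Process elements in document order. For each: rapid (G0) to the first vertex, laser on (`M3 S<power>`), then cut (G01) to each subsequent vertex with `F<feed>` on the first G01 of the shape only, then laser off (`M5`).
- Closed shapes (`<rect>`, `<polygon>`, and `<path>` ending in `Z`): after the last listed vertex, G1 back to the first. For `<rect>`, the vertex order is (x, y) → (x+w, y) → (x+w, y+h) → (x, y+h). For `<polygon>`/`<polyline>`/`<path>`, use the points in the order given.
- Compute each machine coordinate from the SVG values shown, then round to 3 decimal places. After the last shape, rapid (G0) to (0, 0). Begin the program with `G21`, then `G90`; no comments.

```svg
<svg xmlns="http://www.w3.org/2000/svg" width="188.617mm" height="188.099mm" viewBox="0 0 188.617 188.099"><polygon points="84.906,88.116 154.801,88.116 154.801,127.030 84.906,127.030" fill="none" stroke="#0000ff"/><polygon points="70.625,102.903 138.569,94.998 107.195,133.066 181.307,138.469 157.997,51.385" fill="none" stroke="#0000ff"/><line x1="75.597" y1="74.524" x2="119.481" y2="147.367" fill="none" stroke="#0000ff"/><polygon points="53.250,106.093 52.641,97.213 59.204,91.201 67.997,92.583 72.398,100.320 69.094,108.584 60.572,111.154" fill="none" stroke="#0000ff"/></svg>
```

viewBox `0 0 188.617 188.099` with mm width/height → 1 unit = 1 mm. Flip: y_m = 188.099 − y_svg.

**Shape 1** — `<polygon>` rectangle, stroke `#0000ff` → score (S558, F2416). Machine vertices: (84.906,99.983) → (154.801,99.983) → (154.801,61.069) → (84.906,61.069) → (84.906,99.983). Closed: final G1 returns to the first vertex.

**Shape 2** — `<polygon>` closed polygon, stroke `#0000ff` → score (S558, F2416). Machine vertices: (70.625,85.196) → (138.569,93.101) → (107.195,55.033) → (181.307,49.630) → (157.997,136.714) → (70.625,85.196). Closed: final G1 returns to the first vertex.

**Shape 3** — `<line>` line segment, stroke `#0000ff` → score (S558, F2416). Machine vertices: (75.597,113.575) → (119.481,40.732). Open path.

**Shape 4** — `<polygon>` regular polygon, stroke `#0000ff` → score (S558, F2416). Machine vertices: (53.250,82.006) → (52.641,90.886) → (59.204,96.898) → (67.997,95.516) → (72.398,87.779) → (69.094,79.515) → (60.572,76.945) → (53.250,82.006). Closed: final G1 returns to the first vertex.

G21
G90
G0 X84.906 Y99.983
M3 S558
G01 X154.801 Y99.983 F2416
G01 X154.801 Y61.069
G01 X84.906 Y61.069
G01 X84.906 Y99.983
M5
G0 X70.625 Y85.196
M3 S558
G01 X138.569 Y93.101 F2416
G01 X107.195 Y55.033
G01 X181.307 Y49.630
G01 X157.997 Y136.714
G01 X70.625 Y85.196
M5
G0 X75.597 Y113.575
M3 S558
G01 X119.481 Y40.732 F2416
M5
G0 X53.250 Y82.006
M3 S558
G01 X52.641 Y90.886 F2416
G01 X59.204 Y96.898
G01 X67.997 Y95.516
G01 X72.398 Y87.779
G01 X69.094 Y79.515
G01 X60.572 Y76.945
G01 X53.250 Y82.006
M5
G0 X0.000 Y0.000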